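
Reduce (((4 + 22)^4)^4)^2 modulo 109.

4 + 22 = 26
(26)^4 ≡ 48 (mod 109)
(48)^4 ≡ 7 (mod 109)
(7)^2 ≡ 49 (mod 109)

49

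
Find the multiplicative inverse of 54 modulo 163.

160

Run the extended Euclidean algorithm:
163 = 3·54 + 1
54 = 54·1 + 0
gcd(54, 163) = 1, so the inverse exists.
Back-substitute for 1:
1 = 1·163 − 3·54
So 54⁻¹ ≡ −3 ≡ 160 (mod 163).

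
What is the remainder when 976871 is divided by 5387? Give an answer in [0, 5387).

1824

976871 = 181*5387 + 1824, so 976871 ≡ 1824 (mod 5387).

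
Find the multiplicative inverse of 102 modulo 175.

175 = 1*102 + 73
102 = 1*73 + 29
73 = 2*29 + 15
29 = 1*15 + 14
15 = 1*14 + 1
14 = 14*1 + 0
gcd(102, 175) = 1, so the inverse exists.
Bézout: 1 = 7*175 − 12*102.
So 102⁻¹ ≡ −12 ≡ 163 (mod 175).

163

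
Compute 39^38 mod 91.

65

Compute successive squares:
39^1 ≡ 39 (mod 91)
39^2 ≡ 39^2 = 1521 ≡ 65 (mod 91)
39^4 ≡ 65^2 = 4225 ≡ 39 (mod 91)
39^8 ≡ 39^2 = 1521 ≡ 65 (mod 91)
39^16 ≡ 65^2 = 4225 ≡ 39 (mod 91)
39^32 ≡ 39^2 = 1521 ≡ 65 (mod 91)
39^38 = 39^32 × 39^4 × 39^2 ≡ 65 × 39 × 65 (mod 91).
Accumulate the product:
65 × 39 = 2535 ≡ 78
78 × 65 = 5070 ≡ 65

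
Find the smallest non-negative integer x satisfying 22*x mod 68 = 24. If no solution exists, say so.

32

gcd(22, 68) = 2, and 2 | 24, so solutions exist.
Divide through by 2: 11*x = 12 (mod 34).
11⁻¹ ≡ 31 (mod 34).
x ≡ 31*12 ≡ 32 (mod 34).
The smallest non-negative solution is x = 32.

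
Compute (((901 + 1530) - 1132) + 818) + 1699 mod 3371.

445

901 + 1530 = 2431
2431 - 1132 = 1299
1299 + 818 = 2117
2117 + 1699 = 3816 ≡ 445 (mod 3371)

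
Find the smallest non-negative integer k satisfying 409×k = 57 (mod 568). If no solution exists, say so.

289

gcd(409, 568) = 1, so a unique solution mod 568 exists.
409⁻¹ ≡ 25 (mod 568).
k ≡ 25×57 ≡ 289 (mod 568).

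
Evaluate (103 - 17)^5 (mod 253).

67

103 - 17 = 86
(86)^5 ≡ 67 (mod 253)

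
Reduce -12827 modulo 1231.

714

-12827 = -11·1231 + 714, so -12827 ≡ 714 (mod 1231).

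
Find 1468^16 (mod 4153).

Compute successive squares:
1468^1 ≡ 1468 (mod 4153)
1468^2 ≡ 1468^2 = 2155024 ≡ 3770 (mod 4153)
1468^4 ≡ 3770^2 = 14212900 ≡ 1334 (mod 4153)
1468^8 ≡ 1334^2 = 1779556 ≡ 2072 (mod 4153)
1468^16 ≡ 2072^2 = 4293184 ≡ 3135 (mod 4153)
So 1468^16 ≡ 3135 (mod 4153).

3135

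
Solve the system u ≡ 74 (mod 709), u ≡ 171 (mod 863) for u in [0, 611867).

709⁻¹ mod 863: 709·297 ≡ 1 (mod 863), so 709⁻¹ ≡ 297.
u = 74 + 709·((171 − 74)·297 mod 863) = 74 + 709·330 = 234044.

234044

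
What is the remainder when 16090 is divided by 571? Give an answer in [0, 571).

102

16090 = 28*571 + 102, so 16090 ≡ 102 (mod 571).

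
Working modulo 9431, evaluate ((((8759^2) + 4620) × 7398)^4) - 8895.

4929

(8759)^2 ≡ 8327 (mod 9431)
8327 + 4620 = 12947 ≡ 3516 (mod 9431)
3516 × 7398 = 26011368 ≡ 670 (mod 9431)
(670)^4 ≡ 4393 (mod 9431)
4393 - 8895 = -4502 ≡ 4929 (mod 9431)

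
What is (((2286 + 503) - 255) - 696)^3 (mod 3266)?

1050

2286 + 503 = 2789
2789 - 255 = 2534
2534 - 696 = 1838
(1838)^3 ≡ 1050 (mod 3266)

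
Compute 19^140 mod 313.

Compute successive squares:
19^1 ≡ 19 (mod 313)
19^2 ≡ 19^2 = 361 ≡ 48 (mod 313)
19^4 ≡ 48^2 = 2304 ≡ 113 (mod 313)
19^8 ≡ 113^2 = 12769 ≡ 249 (mod 313)
19^16 ≡ 249^2 = 62001 ≡ 27 (mod 313)
19^32 ≡ 27^2 = 729 ≡ 103 (mod 313)
19^64 ≡ 103^2 = 10609 ≡ 280 (mod 313)
19^128 ≡ 280^2 = 78400 ≡ 150 (mod 313)
19^140 = 19^128 · 19^8 · 19^4 ≡ 150 · 249 · 113 (mod 313).
Accumulate the product:
150 · 249 = 37350 ≡ 103
103 · 113 = 11639 ≡ 58

58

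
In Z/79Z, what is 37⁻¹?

Apply the Euclidean algorithm and back-substitute:
79 = 2×37 + 5
37 = 7×5 + 2
5 = 2×2 + 1
2 = 2×1 + 0
gcd(37, 79) = 1, so the inverse exists.
Back-substitute for 1:
1 = 1×5 − 2×2
  = −2×37 + 15×5
  = 15×79 − 32×37
So 37⁻¹ ≡ −32 ≡ 47 (mod 79).

47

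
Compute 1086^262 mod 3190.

Compute successive squares:
262 in binary is 100000110, i.e. 262 = 256 + 4 + 2.
1086^1 ≡ 1086 (mod 3190)
1086^2 ≡ 1086^2 = 1179396 ≡ 2286 (mod 3190)
1086^4 ≡ 2286^2 = 5225796 ≡ 576 (mod 3190)
1086^8 ≡ 576^2 = 331776 ≡ 16 (mod 3190)
1086^16 ≡ 16^2 = 256 (mod 3190)
1086^32 ≡ 256^2 = 65536 ≡ 1736 (mod 3190)
1086^64 ≡ 1736^2 = 3013696 ≡ 2336 (mod 3190)
1086^128 ≡ 2336^2 = 5456896 ≡ 1996 (mod 3190)
1086^256 ≡ 1996^2 = 3984016 ≡ 2896 (mod 3190)
1086^262 = 1086^256 * 1086^4 * 1086^2 ≡ 2896 * 576 * 2286 (mod 3190).
Accumulate the product:
2896 * 576 = 1668096 ≡ 2916
2916 * 2286 = 6665976 ≡ 2066

2066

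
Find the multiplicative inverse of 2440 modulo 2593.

By the extended Euclidean algorithm:
2593 = 1×2440 + 153
2440 = 15×153 + 145
153 = 1×145 + 8
145 = 18×8 + 1
8 = 8×1 + 0
gcd(2440, 2593) = 1, so the inverse exists.
Bézout: 1 = −303×2593 + 322×2440.
So 2440⁻¹ ≡ 322 (mod 2593).

322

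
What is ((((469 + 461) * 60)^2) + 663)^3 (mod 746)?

469 + 461 = 930 ≡ 184 (mod 746)
184 * 60 = 11040 ≡ 596 (mod 746)
(596)^2 ≡ 120 (mod 746)
120 + 663 = 783 ≡ 37 (mod 746)
(37)^3 ≡ 671 (mod 746)

671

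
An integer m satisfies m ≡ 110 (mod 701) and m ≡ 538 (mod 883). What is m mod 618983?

701⁻¹ mod 883: 701·752 ≡ 1 (mod 883), so 701⁻¹ ≡ 752.
m = 110 + 701·((538 − 110)·752 mod 883) = 110 + 701·444 = 311354.

311354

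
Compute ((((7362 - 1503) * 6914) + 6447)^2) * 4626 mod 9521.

6423

7362 - 1503 = 5859
5859 * 6914 = 40509126 ≡ 6792 (mod 9521)
6792 + 6447 = 13239 ≡ 3718 (mod 9521)
(3718)^2 ≡ 8553 (mod 9521)
8553 * 4626 = 39566178 ≡ 6423 (mod 9521)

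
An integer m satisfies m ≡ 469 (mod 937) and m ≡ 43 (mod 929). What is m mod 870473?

168192

937⁻¹ mod 929: 937*813 ≡ 1 (mod 929), so 937⁻¹ ≡ 813.
m = 469 + 937*((43 − 469)*813 mod 929) = 469 + 937*179 = 168192.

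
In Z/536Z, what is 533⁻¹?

Apply the Euclidean algorithm and back-substitute:
536 = 1×533 + 3
533 = 177×3 + 2
3 = 1×2 + 1
2 = 2×1 + 0
gcd(533, 536) = 1, so the inverse exists.
Bézout: 1 = 178×536 − 179×533.
So 533⁻¹ ≡ −179 ≡ 357 (mod 536).

357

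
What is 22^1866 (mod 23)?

Using repeated squaring:
22^1 ≡ 22 (mod 23)
22^2 ≡ 22^2 = 484 ≡ 1 (mod 23)
22^4 ≡ 1^2 = 1 (mod 23)
22^8 ≡ 1^2 = 1 (mod 23)
22^16 ≡ 1^2 = 1 (mod 23)
22^32 ≡ 1^2 = 1 (mod 23)
22^64 ≡ 1^2 = 1 (mod 23)
22^128 ≡ 1^2 = 1 (mod 23)
22^256 ≡ 1^2 = 1 (mod 23)
22^512 ≡ 1^2 = 1 (mod 23)
22^1024 ≡ 1^2 = 1 (mod 23)
22^1866 = 22^1024 * 22^512 * 22^256 * 22^64 * 22^8 * 22^2 ≡ 1 * 1 * 1 * 1 * 1 * 1 (mod 23).
Accumulate the product:
1 * 1 = 1
1 * 1 = 1
1 * 1 = 1
1 * 1 = 1
1 * 1 = 1

1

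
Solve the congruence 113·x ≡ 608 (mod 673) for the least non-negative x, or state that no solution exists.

595

gcd(113, 673) = 1, so a unique solution mod 673 exists.
113⁻¹ ≡ 405 (mod 673).
x ≡ 405·608 ≡ 595 (mod 673).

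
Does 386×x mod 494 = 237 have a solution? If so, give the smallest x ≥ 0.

gcd(386, 494) = 2, and 2 does not divide 237.
So the congruence has no solution.

no solution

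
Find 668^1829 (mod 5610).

2768

Compute successive squares:
668^1 ≡ 668 (mod 5610)
668^2 ≡ 668^2 = 446224 ≡ 3034 (mod 5610)
668^4 ≡ 3034^2 = 9205156 ≡ 4756 (mod 5610)
668^8 ≡ 4756^2 = 22619536 ≡ 16 (mod 5610)
668^16 ≡ 16^2 = 256 (mod 5610)
668^32 ≡ 256^2 = 65536 ≡ 3826 (mod 5610)
668^64 ≡ 3826^2 = 14638276 ≡ 1786 (mod 5610)
668^128 ≡ 1786^2 = 3189796 ≡ 3316 (mod 5610)
668^256 ≡ 3316^2 = 10995856 ≡ 256 (mod 5610)
668^512 ≡ 256^2 = 65536 ≡ 3826 (mod 5610)
668^1024 ≡ 3826^2 = 14638276 ≡ 1786 (mod 5610)
668^1829 = 668^1024 × 668^512 × 668^256 × 668^32 × 668^4 × 668^1 ≡ 1786 × 3826 × 256 × 3826 × 4756 × 668 (mod 5610).
Accumulate the product:
1786 × 3826 = 6833236 ≡ 256
256 × 256 = 65536 ≡ 3826
3826 × 3826 = 14638276 ≡ 1786
1786 × 4756 = 8494216 ≡ 676
676 × 668 = 451568 ≡ 2768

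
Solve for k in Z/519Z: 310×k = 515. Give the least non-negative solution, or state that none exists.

77

gcd(310, 519) = 1, so a unique solution mod 519 exists.
310⁻¹ ≡ 370 (mod 519).
k ≡ 370×515 ≡ 77 (mod 519).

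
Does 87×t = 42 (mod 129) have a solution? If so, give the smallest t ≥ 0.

gcd(87, 129) = 3, and 3 | 42, so solutions exist.
Divide through by 3: 29×t = 14 (mod 43).
29⁻¹ ≡ 3 (mod 43).
t ≡ 3×14 ≡ 42 (mod 43).
The smallest non-negative solution is t = 42.

42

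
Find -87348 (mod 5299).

2735

-87348 = -17*5299 + 2735, so -87348 ≡ 2735 (mod 5299).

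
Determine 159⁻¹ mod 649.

449

Apply the Euclidean algorithm and back-substitute:
649 = 4*159 + 13
159 = 12*13 + 3
13 = 4*3 + 1
3 = 3*1 + 0
gcd(159, 649) = 1, so the inverse exists.
Back-substitute for 1:
1 = 1*13 − 4*3
  = −4*159 + 49*13
  = 49*649 − 200*159
So 159⁻¹ ≡ −200 ≡ 449 (mod 649).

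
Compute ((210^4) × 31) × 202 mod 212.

128

(210)^4 ≡ 16 (mod 212)
16 × 31 = 496 ≡ 72 (mod 212)
72 × 202 = 14544 ≡ 128 (mod 212)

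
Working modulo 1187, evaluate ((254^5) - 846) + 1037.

531

(254)^5 ≡ 340 (mod 1187)
340 - 846 = -506 ≡ 681 (mod 1187)
681 + 1037 = 1718 ≡ 531 (mod 1187)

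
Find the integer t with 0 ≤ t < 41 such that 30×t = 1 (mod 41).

26

41 = 1·30 + 11
30 = 2·11 + 8
11 = 1·8 + 3
8 = 2·3 + 2
3 = 1·2 + 1
2 = 2·1 + 0
gcd(30, 41) = 1, so the inverse exists.
Bézout: 1 = 11·41 − 15·30.
So 30⁻¹ ≡ −15 ≡ 26 (mod 41).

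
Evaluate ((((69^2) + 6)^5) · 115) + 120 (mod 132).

81

(69)^2 ≡ 9 (mod 132)
9 + 6 = 15
(15)^5 ≡ 111 (mod 132)
111 · 115 = 12765 ≡ 93 (mod 132)
93 + 120 = 213 ≡ 81 (mod 132)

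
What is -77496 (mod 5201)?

519

-77496 = -15·5201 + 519, so -77496 ≡ 519 (mod 5201).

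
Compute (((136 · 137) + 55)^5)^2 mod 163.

136 · 137 = 18632 ≡ 50 (mod 163)
50 + 55 = 105
(105)^5 ≡ 59 (mod 163)
(59)^2 ≡ 58 (mod 163)

58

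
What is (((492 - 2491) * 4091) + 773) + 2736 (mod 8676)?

7068

492 - 2491 = -1999 ≡ 6677 (mod 8676)
6677 * 4091 = 27315607 ≡ 3559 (mod 8676)
3559 + 773 = 4332
4332 + 2736 = 7068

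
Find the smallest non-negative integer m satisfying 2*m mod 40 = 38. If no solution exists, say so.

19

gcd(2, 40) = 2, and 2 | 38, so solutions exist.
Divide through by 2: 1*m = 19 (mod 20).
1⁻¹ ≡ 1 (mod 20).
m ≡ 1*19 ≡ 19 (mod 20).
The smallest non-negative solution is m = 19.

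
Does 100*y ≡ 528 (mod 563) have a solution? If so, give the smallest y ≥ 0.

253

gcd(100, 563) = 1, so a unique solution mod 563 exists.
100⁻¹ ≡ 411 (mod 563).
y ≡ 411*528 ≡ 253 (mod 563).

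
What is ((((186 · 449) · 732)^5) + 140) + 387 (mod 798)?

186 · 449 = 83514 ≡ 522 (mod 798)
522 · 732 = 382104 ≡ 660 (mod 798)
(660)^5 ≡ 732 (mod 798)
732 + 140 = 872 ≡ 74 (mod 798)
74 + 387 = 461

461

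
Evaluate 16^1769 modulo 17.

16

1769 in binary is 11011101001, i.e. 1769 = 1024 + 512 + 128 + 64 + 32 + 8 + 1.
16^1 ≡ 16 (mod 17)
16^2 ≡ 16^2 = 256 ≡ 1 (mod 17)
16^4 ≡ 1^2 = 1 (mod 17)
16^8 ≡ 1^2 = 1 (mod 17)
16^16 ≡ 1^2 = 1 (mod 17)
16^32 ≡ 1^2 = 1 (mod 17)
16^64 ≡ 1^2 = 1 (mod 17)
16^128 ≡ 1^2 = 1 (mod 17)
16^256 ≡ 1^2 = 1 (mod 17)
16^512 ≡ 1^2 = 1 (mod 17)
16^1024 ≡ 1^2 = 1 (mod 17)
16^1769 = 16^1024 * 16^512 * 16^128 * 16^64 * 16^32 * 16^8 * 16^1 ≡ 1 * 1 * 1 * 1 * 1 * 1 * 16 (mod 17).
Accumulate the product:
1 * 1 = 1
1 * 1 = 1
1 * 1 = 1
1 * 1 = 1
1 * 1 = 1
1 * 16 = 16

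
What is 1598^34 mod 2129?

1704

Using repeated squaring:
34 in binary is 100010, i.e. 34 = 32 + 2.
1598^1 ≡ 1598 (mod 2129)
1598^2 ≡ 1598^2 = 2553604 ≡ 933 (mod 2129)
1598^4 ≡ 933^2 = 870489 ≡ 1857 (mod 2129)
1598^8 ≡ 1857^2 = 3448449 ≡ 1598 (mod 2129)
1598^16 ≡ 1598^2 = 2553604 ≡ 933 (mod 2129)
1598^32 ≡ 933^2 = 870489 ≡ 1857 (mod 2129)
1598^34 = 1598^32 · 1598^2 ≡ 1857 · 933 (mod 2129).
1857 · 933 = 1732581 ≡ 1704 (mod 2129).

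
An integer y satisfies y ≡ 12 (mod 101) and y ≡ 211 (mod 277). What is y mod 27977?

101⁻¹ mod 277: 101*96 ≡ 1 (mod 277), so 101⁻¹ ≡ 96.
y = 12 + 101*((211 − 12)*96 mod 277) = 12 + 101*268 = 27080.
Check: 27080 mod 101 = 12, 27080 mod 277 = 211. ✓

27080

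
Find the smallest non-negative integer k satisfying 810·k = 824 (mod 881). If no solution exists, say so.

gcd(810, 881) = 1, so a unique solution mod 881 exists.
810⁻¹ ≡ 608 (mod 881).
k ≡ 608·824 ≡ 584 (mod 881).

584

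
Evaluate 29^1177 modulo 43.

29

1177 in binary is 10010011001, i.e. 1177 = 1024 + 128 + 16 + 8 + 1.
29^1 ≡ 29 (mod 43)
29^2 ≡ 29^2 = 841 ≡ 24 (mod 43)
29^4 ≡ 24^2 = 576 ≡ 17 (mod 43)
29^8 ≡ 17^2 = 289 ≡ 31 (mod 43)
29^16 ≡ 31^2 = 961 ≡ 15 (mod 43)
29^32 ≡ 15^2 = 225 ≡ 10 (mod 43)
29^64 ≡ 10^2 = 100 ≡ 14 (mod 43)
29^128 ≡ 14^2 = 196 ≡ 24 (mod 43)
29^256 ≡ 24^2 = 576 ≡ 17 (mod 43)
29^512 ≡ 17^2 = 289 ≡ 31 (mod 43)
29^1024 ≡ 31^2 = 961 ≡ 15 (mod 43)
29^1177 = 29^1024 × 29^128 × 29^16 × 29^8 × 29^1 ≡ 15 × 24 × 15 × 31 × 29 (mod 43).
Accumulate the product:
15 × 24 = 360 ≡ 16
16 × 15 = 240 ≡ 25
25 × 31 = 775 ≡ 1
1 × 29 = 29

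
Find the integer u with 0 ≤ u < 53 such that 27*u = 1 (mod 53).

2

Apply the Euclidean algorithm and back-substitute:
53 = 1×27 + 26
27 = 1×26 + 1
26 = 26×1 + 0
gcd(27, 53) = 1, so the inverse exists.
Back-substitute for 1:
1 = 1×27 − 1×26
  = −1×53 + 2×27
So 27⁻¹ ≡ 2 (mod 53).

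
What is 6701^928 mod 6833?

3312

6701^1 ≡ 6701 (mod 6833)
6701^2 ≡ 6701^2 = 44903401 ≡ 3758 (mod 6833)
6701^4 ≡ 3758^2 = 14122564 ≡ 5586 (mod 6833)
6701^8 ≡ 5586^2 = 31203396 ≡ 3918 (mod 6833)
6701^16 ≡ 3918^2 = 15350724 ≡ 3806 (mod 6833)
6701^32 ≡ 3806^2 = 14485636 ≡ 6509 (mod 6833)
6701^64 ≡ 6509^2 = 42367081 ≡ 2481 (mod 6833)
6701^128 ≡ 2481^2 = 6155361 ≡ 5661 (mod 6833)
6701^256 ≡ 5661^2 = 32046921 ≡ 151 (mod 6833)
6701^512 ≡ 151^2 = 22801 ≡ 2302 (mod 6833)
6701^928 = 6701^512 * 6701^256 * 6701^128 * 6701^32 ≡ 2302 * 151 * 5661 * 6509 (mod 6833).
Accumulate the product:
2302 * 151 = 347602 ≡ 5952
5952 * 5661 = 33694272 ≡ 749
749 * 6509 = 4875241 ≡ 3312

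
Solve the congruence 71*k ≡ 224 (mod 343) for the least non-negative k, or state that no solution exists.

322

gcd(71, 343) = 1, so a unique solution mod 343 exists.
71⁻¹ ≡ 29 (mod 343).
k ≡ 29*224 ≡ 322 (mod 343).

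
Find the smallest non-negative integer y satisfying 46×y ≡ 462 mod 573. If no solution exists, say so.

gcd(46, 573) = 1, so a unique solution mod 573 exists.
46⁻¹ ≡ 436 (mod 573).
y ≡ 436×462 ≡ 309 (mod 573).

309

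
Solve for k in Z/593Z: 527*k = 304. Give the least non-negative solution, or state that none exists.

229

gcd(527, 593) = 1, so a unique solution mod 593 exists.
527⁻¹ ≡ 584 (mod 593).
k ≡ 584*304 ≡ 229 (mod 593).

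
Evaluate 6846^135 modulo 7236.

1728

Using repeated squaring:
135 in binary is 10000111, i.e. 135 = 128 + 4 + 2 + 1.
6846^1 ≡ 6846 (mod 7236)
6846^2 ≡ 6846^2 = 46867716 ≡ 144 (mod 7236)
6846^4 ≡ 144^2 = 20736 ≡ 6264 (mod 7236)
6846^8 ≡ 6264^2 = 39237696 ≡ 4104 (mod 7236)
6846^16 ≡ 4104^2 = 16842816 ≡ 4644 (mod 7236)
6846^32 ≡ 4644^2 = 21566736 ≡ 3456 (mod 7236)
6846^64 ≡ 3456^2 = 11943936 ≡ 4536 (mod 7236)
6846^128 ≡ 4536^2 = 20575296 ≡ 3348 (mod 7236)
6846^135 = 6846^128 * 6846^4 * 6846^2 * 6846^1 ≡ 3348 * 6264 * 144 * 6846 (mod 7236).
Accumulate the product:
3348 * 6264 = 20971872 ≡ 1944
1944 * 144 = 279936 ≡ 4968
4968 * 6846 = 34010928 ≡ 1728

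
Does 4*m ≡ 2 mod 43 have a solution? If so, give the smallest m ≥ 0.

22

gcd(4, 43) = 1, so a unique solution mod 43 exists.
4⁻¹ ≡ 11 (mod 43).
m ≡ 11*2 ≡ 22 (mod 43).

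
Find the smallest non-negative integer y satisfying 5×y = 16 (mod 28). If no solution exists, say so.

gcd(5, 28) = 1, so a unique solution mod 28 exists.
5⁻¹ ≡ 17 (mod 28).
y ≡ 17×16 ≡ 20 (mod 28).

20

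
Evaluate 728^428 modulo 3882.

728^1 ≡ 728 (mod 3882)
728^2 ≡ 728^2 = 529984 ≡ 2032 (mod 3882)
728^4 ≡ 2032^2 = 4129024 ≡ 2458 (mod 3882)
728^8 ≡ 2458^2 = 6041764 ≡ 1372 (mod 3882)
728^16 ≡ 1372^2 = 1882384 ≡ 3496 (mod 3882)
728^32 ≡ 3496^2 = 12222016 ≡ 1480 (mod 3882)
728^64 ≡ 1480^2 = 2190400 ≡ 952 (mod 3882)
728^128 ≡ 952^2 = 906304 ≡ 1798 (mod 3882)
728^256 ≡ 1798^2 = 3232804 ≡ 2980 (mod 3882)
728^428 = 728^256 × 728^128 × 728^32 × 728^8 × 728^4 ≡ 2980 × 1798 × 1480 × 1372 × 2458 (mod 3882).
Accumulate the product:
2980 × 1798 = 5358040 ≡ 880
880 × 1480 = 1302400 ≡ 1930
1930 × 1372 = 2647960 ≡ 436
436 × 2458 = 1071688 ≡ 256

256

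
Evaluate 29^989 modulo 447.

Compute successive squares:
989 in binary is 1111011101, i.e. 989 = 512 + 256 + 128 + 64 + 16 + 8 + 4 + 1.
29^1 ≡ 29 (mod 447)
29^2 ≡ 29^2 = 841 ≡ 394 (mod 447)
29^4 ≡ 394^2 = 155236 ≡ 127 (mod 447)
29^8 ≡ 127^2 = 16129 ≡ 37 (mod 447)
29^16 ≡ 37^2 = 1369 ≡ 28 (mod 447)
29^32 ≡ 28^2 = 784 ≡ 337 (mod 447)
29^64 ≡ 337^2 = 113569 ≡ 31 (mod 447)
29^128 ≡ 31^2 = 961 ≡ 67 (mod 447)
29^256 ≡ 67^2 = 4489 ≡ 19 (mod 447)
29^512 ≡ 19^2 = 361 (mod 447)
29^989 = 29^512 · 29^256 · 29^128 · 29^64 · 29^16 · 29^8 · 29^4 · 29^1 ≡ 361 · 19 · 67 · 31 · 28 · 37 · 127 · 29 (mod 447).
Accumulate the product:
361 · 19 = 6859 ≡ 154
154 · 67 = 10318 ≡ 37
37 · 31 = 1147 ≡ 253
253 · 28 = 7084 ≡ 379
379 · 37 = 14023 ≡ 166
166 · 127 = 21082 ≡ 73
73 · 29 = 2117 ≡ 329

329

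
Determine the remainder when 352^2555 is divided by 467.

By square-and-multiply:
352^1 ≡ 352 (mod 467)
352^2 ≡ 352^2 = 123904 ≡ 149 (mod 467)
352^4 ≡ 149^2 = 22201 ≡ 252 (mod 467)
352^8 ≡ 252^2 = 63504 ≡ 459 (mod 467)
352^16 ≡ 459^2 = 210681 ≡ 64 (mod 467)
352^32 ≡ 64^2 = 4096 ≡ 360 (mod 467)
352^64 ≡ 360^2 = 129600 ≡ 241 (mod 467)
352^128 ≡ 241^2 = 58081 ≡ 173 (mod 467)
352^256 ≡ 173^2 = 29929 ≡ 41 (mod 467)
352^512 ≡ 41^2 = 1681 ≡ 280 (mod 467)
352^1024 ≡ 280^2 = 78400 ≡ 411 (mod 467)
352^2048 ≡ 411^2 = 168921 ≡ 334 (mod 467)
352^2555 = 352^2048 × 352^256 × 352^128 × 352^64 × 352^32 × 352^16 × 352^8 × 352^2 × 352^1 ≡ 334 × 41 × 173 × 241 × 360 × 64 × 459 × 149 × 352 (mod 467).
Accumulate the product:
334 × 41 = 13694 ≡ 151
151 × 173 = 26123 ≡ 438
438 × 241 = 105558 ≡ 16
16 × 360 = 5760 ≡ 156
156 × 64 = 9984 ≡ 177
177 × 459 = 81243 ≡ 452
452 × 149 = 67348 ≡ 100
100 × 352 = 35200 ≡ 175

175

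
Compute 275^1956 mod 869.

220

By square-and-multiply:
1956 in binary is 11110100100, i.e. 1956 = 1024 + 512 + 256 + 128 + 32 + 4.
275^1 ≡ 275 (mod 869)
275^2 ≡ 275^2 = 75625 ≡ 22 (mod 869)
275^4 ≡ 22^2 = 484 (mod 869)
275^8 ≡ 484^2 = 234256 ≡ 495 (mod 869)
275^16 ≡ 495^2 = 245025 ≡ 836 (mod 869)
275^32 ≡ 836^2 = 698896 ≡ 220 (mod 869)
275^64 ≡ 220^2 = 48400 ≡ 605 (mod 869)
275^128 ≡ 605^2 = 366025 ≡ 176 (mod 869)
275^256 ≡ 176^2 = 30976 ≡ 561 (mod 869)
275^512 ≡ 561^2 = 314721 ≡ 143 (mod 869)
275^1024 ≡ 143^2 = 20449 ≡ 462 (mod 869)
275^1956 = 275^1024 · 275^512 · 275^256 · 275^128 · 275^32 · 275^4 ≡ 462 · 143 · 561 · 176 · 220 · 484 (mod 869).
Accumulate the product:
462 · 143 = 66066 ≡ 22
22 · 561 = 12342 ≡ 176
176 · 176 = 30976 ≡ 561
561 · 220 = 123420 ≡ 22
22 · 484 = 10648 ≡ 220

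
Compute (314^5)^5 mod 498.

68

(314)^5 ≡ 176 (mod 498)
(176)^5 ≡ 68 (mod 498)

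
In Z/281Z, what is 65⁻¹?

Run the extended Euclidean algorithm:
281 = 4·65 + 21
65 = 3·21 + 2
21 = 10·2 + 1
2 = 2·1 + 0
gcd(65, 281) = 1, so the inverse exists.
Back-substitute for 1:
1 = 1·21 − 10·2
  = −10·65 + 31·21
  = 31·281 − 134·65
So 65⁻¹ ≡ −134 ≡ 147 (mod 281).

147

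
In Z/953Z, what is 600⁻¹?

926

Run the extended Euclidean algorithm:
953 = 1×600 + 353
600 = 1×353 + 247
353 = 1×247 + 106
247 = 2×106 + 35
106 = 3×35 + 1
35 = 35×1 + 0
gcd(600, 953) = 1, so the inverse exists.
Bézout: 1 = 17×953 − 27×600.
So 600⁻¹ ≡ −27 ≡ 926 (mod 953).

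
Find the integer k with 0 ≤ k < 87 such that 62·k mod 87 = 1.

Apply the Euclidean algorithm and back-substitute:
87 = 1·62 + 25
62 = 2·25 + 12
25 = 2·12 + 1
12 = 12·1 + 0
gcd(62, 87) = 1, so the inverse exists.
Back-substitute for 1:
1 = 1·25 − 2·12
  = −2·62 + 5·25
  = 5·87 − 7·62
So 62⁻¹ ≡ −7 ≡ 80 (mod 87).

80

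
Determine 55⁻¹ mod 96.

Run the extended Euclidean algorithm:
96 = 1·55 + 41
55 = 1·41 + 14
41 = 2·14 + 13
14 = 1·13 + 1
13 = 13·1 + 0
gcd(55, 96) = 1, so the inverse exists.
Back-substitute for 1:
1 = 1·14 − 1·13
  = −1·41 + 3·14
  = 3·55 − 4·41
  = −4·96 + 7·55
So 55⁻¹ ≡ 7 (mod 96).

7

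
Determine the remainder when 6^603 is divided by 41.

6^1 ≡ 6 (mod 41)
6^2 ≡ 6^2 = 36 (mod 41)
6^4 ≡ 36^2 = 1296 ≡ 25 (mod 41)
6^8 ≡ 25^2 = 625 ≡ 10 (mod 41)
6^16 ≡ 10^2 = 100 ≡ 18 (mod 41)
6^32 ≡ 18^2 = 324 ≡ 37 (mod 41)
6^64 ≡ 37^2 = 1369 ≡ 16 (mod 41)
6^128 ≡ 16^2 = 256 ≡ 10 (mod 41)
6^256 ≡ 10^2 = 100 ≡ 18 (mod 41)
6^512 ≡ 18^2 = 324 ≡ 37 (mod 41)
6^603 = 6^512 × 6^64 × 6^16 × 6^8 × 6^2 × 6^1 ≡ 37 × 16 × 18 × 10 × 36 × 6 (mod 41).
Accumulate the product:
37 × 16 = 592 ≡ 18
18 × 18 = 324 ≡ 37
37 × 10 = 370 ≡ 1
1 × 36 = 36
36 × 6 = 216 ≡ 11

11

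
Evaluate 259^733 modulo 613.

75

Compute successive squares:
259^1 ≡ 259 (mod 613)
259^2 ≡ 259^2 = 67081 ≡ 264 (mod 613)
259^4 ≡ 264^2 = 69696 ≡ 427 (mod 613)
259^8 ≡ 427^2 = 182329 ≡ 268 (mod 613)
259^16 ≡ 268^2 = 71824 ≡ 103 (mod 613)
259^32 ≡ 103^2 = 10609 ≡ 188 (mod 613)
259^64 ≡ 188^2 = 35344 ≡ 403 (mod 613)
259^128 ≡ 403^2 = 162409 ≡ 577 (mod 613)
259^256 ≡ 577^2 = 332929 ≡ 70 (mod 613)
259^512 ≡ 70^2 = 4900 ≡ 609 (mod 613)
259^733 = 259^512 * 259^128 * 259^64 * 259^16 * 259^8 * 259^4 * 259^1 ≡ 609 * 577 * 403 * 103 * 268 * 427 * 259 (mod 613).
Accumulate the product:
609 * 577 = 351393 ≡ 144
144 * 403 = 58032 ≡ 410
410 * 103 = 42230 ≡ 546
546 * 268 = 146328 ≡ 434
434 * 427 = 185318 ≡ 192
192 * 259 = 49728 ≡ 75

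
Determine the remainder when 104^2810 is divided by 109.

25

By square-and-multiply:
2810 in binary is 101011111010, i.e. 2810 = 2048 + 512 + 128 + 64 + 32 + 16 + 8 + 2.
104^1 ≡ 104 (mod 109)
104^2 ≡ 104^2 = 10816 ≡ 25 (mod 109)
104^4 ≡ 25^2 = 625 ≡ 80 (mod 109)
104^8 ≡ 80^2 = 6400 ≡ 78 (mod 109)
104^16 ≡ 78^2 = 6084 ≡ 89 (mod 109)
104^32 ≡ 89^2 = 7921 ≡ 73 (mod 109)
104^64 ≡ 73^2 = 5329 ≡ 97 (mod 109)
104^128 ≡ 97^2 = 9409 ≡ 35 (mod 109)
104^256 ≡ 35^2 = 1225 ≡ 26 (mod 109)
104^512 ≡ 26^2 = 676 ≡ 22 (mod 109)
104^1024 ≡ 22^2 = 484 ≡ 48 (mod 109)
104^2048 ≡ 48^2 = 2304 ≡ 15 (mod 109)
104^2810 = 104^2048 · 104^512 · 104^128 · 104^64 · 104^32 · 104^16 · 104^8 · 104^2 ≡ 15 · 22 · 35 · 97 · 73 · 89 · 78 · 25 (mod 109).
Accumulate the product:
15 · 22 = 330 ≡ 3
3 · 35 = 105
105 · 97 = 10185 ≡ 48
48 · 73 = 3504 ≡ 16
16 · 89 = 1424 ≡ 7
7 · 78 = 546 ≡ 1
1 · 25 = 25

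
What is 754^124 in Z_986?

Compute successive squares:
124 in binary is 1111100, i.e. 124 = 64 + 32 + 16 + 8 + 4.
754^1 ≡ 754 (mod 986)
754^2 ≡ 754^2 = 568516 ≡ 580 (mod 986)
754^4 ≡ 580^2 = 336400 ≡ 174 (mod 986)
754^8 ≡ 174^2 = 30276 ≡ 696 (mod 986)
754^16 ≡ 696^2 = 484416 ≡ 290 (mod 986)
754^32 ≡ 290^2 = 84100 ≡ 290 (mod 986)
754^64 ≡ 290^2 = 84100 ≡ 290 (mod 986)
754^124 = 754^64 · 754^32 · 754^16 · 754^8 · 754^4 ≡ 290 · 290 · 290 · 696 · 174 (mod 986).
Accumulate the product:
290 · 290 = 84100 ≡ 290
290 · 290 = 84100 ≡ 290
290 · 696 = 201840 ≡ 696
696 · 174 = 121104 ≡ 812

812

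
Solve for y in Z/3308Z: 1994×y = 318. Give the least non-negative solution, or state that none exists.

1329

gcd(1994, 3308) = 2, and 2 | 318, so solutions exist.
Divide through by 2: 997×y ≡ 159 (mod 1654).
997⁻¹ ≡ 1007 (mod 1654).
y ≡ 1007×159 ≡ 1329 (mod 1654).
The smallest non-negative solution is y = 1329.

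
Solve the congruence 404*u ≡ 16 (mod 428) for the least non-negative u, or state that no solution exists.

35

gcd(404, 428) = 4, and 4 | 16, so solutions exist.
Divide through by 4: 101*u ≡ 4 (mod 107).
101⁻¹ ≡ 89 (mod 107).
u ≡ 89*4 ≡ 35 (mod 107).
The smallest non-negative solution is u = 35.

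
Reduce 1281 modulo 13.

1281 = 98×13 + 7, so 1281 ≡ 7 (mod 13).

7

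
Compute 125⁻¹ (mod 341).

311

341 = 2·125 + 91
125 = 1·91 + 34
91 = 2·34 + 23
34 = 1·23 + 11
23 = 2·11 + 1
11 = 11·1 + 0
gcd(125, 341) = 1, so the inverse exists.
Bézout: 1 = 11·341 − 30·125.
So 125⁻¹ ≡ −30 ≡ 311 (mod 341).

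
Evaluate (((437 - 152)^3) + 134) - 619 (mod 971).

437 - 152 = 285
(285)^3 ≡ 485 (mod 971)
485 + 134 = 619
619 - 619 = 0

0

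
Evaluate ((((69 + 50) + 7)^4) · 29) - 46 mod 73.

1

69 + 50 = 119 ≡ 46 (mod 73)
46 + 7 = 53
(53)^4 ≡ 57 (mod 73)
57 · 29 = 1653 ≡ 47 (mod 73)
47 - 46 = 1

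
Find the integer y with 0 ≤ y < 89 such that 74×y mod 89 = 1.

Run the extended Euclidean algorithm:
89 = 1·74 + 15
74 = 4·15 + 14
15 = 1·14 + 1
14 = 14·1 + 0
gcd(74, 89) = 1, so the inverse exists.
Bézout: 1 = 5·89 − 6·74.
So 74⁻¹ ≡ −6 ≡ 83 (mod 89).

83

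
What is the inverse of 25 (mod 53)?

53 = 2×25 + 3
25 = 8×3 + 1
3 = 3×1 + 0
gcd(25, 53) = 1, so the inverse exists.
Bézout: 1 = −8×53 + 17×25.
So 25⁻¹ ≡ 17 (mod 53).

17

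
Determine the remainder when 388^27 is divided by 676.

Using repeated squaring:
27 in binary is 11011, i.e. 27 = 16 + 8 + 2 + 1.
388^1 ≡ 388 (mod 676)
388^2 ≡ 388^2 = 150544 ≡ 472 (mod 676)
388^4 ≡ 472^2 = 222784 ≡ 380 (mod 676)
388^8 ≡ 380^2 = 144400 ≡ 412 (mod 676)
388^16 ≡ 412^2 = 169744 ≡ 68 (mod 676)
388^27 = 388^16 * 388^8 * 388^2 * 388^1 ≡ 68 * 412 * 472 * 388 (mod 676).
Accumulate the product:
68 * 412 = 28016 ≡ 300
300 * 472 = 141600 ≡ 316
316 * 388 = 122608 ≡ 252

252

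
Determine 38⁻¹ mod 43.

17

43 = 1×38 + 5
38 = 7×5 + 3
5 = 1×3 + 2
3 = 1×2 + 1
2 = 2×1 + 0
gcd(38, 43) = 1, so the inverse exists.
Back-substitute for 1:
1 = 1×3 − 1×2
  = −1×5 + 2×3
  = 2×38 − 15×5
  = −15×43 + 17×38
So 38⁻¹ ≡ 17 (mod 43).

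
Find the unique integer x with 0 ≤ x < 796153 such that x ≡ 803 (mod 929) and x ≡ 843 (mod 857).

929⁻¹ mod 857: 929×369 ≡ 1 (mod 857), so 929⁻¹ ≡ 369.
x = 803 + 929×((843 − 803)×369 mod 857) = 803 + 929×191 = 178242.
Check: 178242 mod 929 = 803, 178242 mod 857 = 843. ✓

178242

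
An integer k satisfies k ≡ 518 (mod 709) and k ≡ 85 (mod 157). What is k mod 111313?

709⁻¹ mod 157: 709·126 ≡ 1 (mod 157), so 709⁻¹ ≡ 126.
k = 518 + 709·((85 − 518)·126 mod 157) = 518 + 709·78 = 55820.

55820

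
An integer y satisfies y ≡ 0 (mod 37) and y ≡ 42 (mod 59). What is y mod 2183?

1517

37⁻¹ mod 59: 37*8 ≡ 1 (mod 59), so 37⁻¹ ≡ 8.
y = 0 + 37*((42 − 0)*8 mod 59) = 0 + 37*41 = 1517.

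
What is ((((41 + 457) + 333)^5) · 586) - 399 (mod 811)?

41 + 457 = 498
498 + 333 = 831 ≡ 20 (mod 811)
(20)^5 ≡ 605 (mod 811)
605 · 586 = 354530 ≡ 123 (mod 811)
123 - 399 = -276 ≡ 535 (mod 811)

535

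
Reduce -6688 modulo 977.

151

-6688 = -7*977 + 151, so -6688 ≡ 151 (mod 977).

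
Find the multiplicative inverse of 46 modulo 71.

71 = 1*46 + 25
46 = 1*25 + 21
25 = 1*21 + 4
21 = 5*4 + 1
4 = 4*1 + 0
gcd(46, 71) = 1, so the inverse exists.
Bézout: 1 = −11*71 + 17*46.
So 46⁻¹ ≡ 17 (mod 71).

17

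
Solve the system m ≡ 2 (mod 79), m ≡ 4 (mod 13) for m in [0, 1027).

160

79⁻¹ mod 13: 79*1 ≡ 1 (mod 13), so 79⁻¹ ≡ 1.
m = 2 + 79*((4 − 2)*1 mod 13) = 2 + 79*2 = 160.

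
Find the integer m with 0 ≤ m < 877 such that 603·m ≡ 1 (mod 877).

Apply the Euclidean algorithm and back-substitute:
877 = 1×603 + 274
603 = 2×274 + 55
274 = 4×55 + 54
55 = 1×54 + 1
54 = 54×1 + 0
gcd(603, 877) = 1, so the inverse exists.
Bézout: 1 = −11×877 + 16×603.
So 603⁻¹ ≡ 16 (mod 877).

16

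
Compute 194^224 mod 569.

By square-and-multiply:
224 in binary is 11100000, i.e. 224 = 128 + 64 + 32.
194^1 ≡ 194 (mod 569)
194^2 ≡ 194^2 = 37636 ≡ 82 (mod 569)
194^4 ≡ 82^2 = 6724 ≡ 465 (mod 569)
194^8 ≡ 465^2 = 216225 ≡ 5 (mod 569)
194^16 ≡ 5^2 = 25 (mod 569)
194^32 ≡ 25^2 = 625 ≡ 56 (mod 569)
194^64 ≡ 56^2 = 3136 ≡ 291 (mod 569)
194^128 ≡ 291^2 = 84681 ≡ 469 (mod 569)
194^224 = 194^128 × 194^64 × 194^32 ≡ 469 × 291 × 56 (mod 569).
Accumulate the product:
469 × 291 = 136479 ≡ 488
488 × 56 = 27328 ≡ 16

16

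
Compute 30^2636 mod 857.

Using repeated squaring:
2636 in binary is 101001001100, i.e. 2636 = 2048 + 512 + 64 + 8 + 4.
30^1 ≡ 30 (mod 857)
30^2 ≡ 30^2 = 900 ≡ 43 (mod 857)
30^4 ≡ 43^2 = 1849 ≡ 135 (mod 857)
30^8 ≡ 135^2 = 18225 ≡ 228 (mod 857)
30^16 ≡ 228^2 = 51984 ≡ 564 (mod 857)
30^32 ≡ 564^2 = 318096 ≡ 149 (mod 857)
30^64 ≡ 149^2 = 22201 ≡ 776 (mod 857)
30^128 ≡ 776^2 = 602176 ≡ 562 (mod 857)
30^256 ≡ 562^2 = 315844 ≡ 468 (mod 857)
30^512 ≡ 468^2 = 219024 ≡ 489 (mod 857)
30^1024 ≡ 489^2 = 239121 ≡ 18 (mod 857)
30^2048 ≡ 18^2 = 324 (mod 857)
30^2636 = 30^2048 * 30^512 * 30^64 * 30^8 * 30^4 ≡ 324 * 489 * 776 * 228 * 135 (mod 857).
Accumulate the product:
324 * 489 = 158436 ≡ 748
748 * 776 = 580448 ≡ 259
259 * 228 = 59052 ≡ 776
776 * 135 = 104760 ≡ 206

206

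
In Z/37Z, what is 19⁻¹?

Run the extended Euclidean algorithm:
37 = 1*19 + 18
19 = 1*18 + 1
18 = 18*1 + 0
gcd(19, 37) = 1, so the inverse exists.
Back-substitute for 1:
1 = 1*19 − 1*18
  = −1*37 + 2*19
So 19⁻¹ ≡ 2 (mod 37).

2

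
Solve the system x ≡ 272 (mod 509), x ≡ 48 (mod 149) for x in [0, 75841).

3326

509⁻¹ mod 149: 509·137 ≡ 1 (mod 149), so 509⁻¹ ≡ 137.
x = 272 + 509·((48 − 272)·137 mod 149) = 272 + 509·6 = 3326.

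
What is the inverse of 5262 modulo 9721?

1029

By the extended Euclidean algorithm:
9721 = 1×5262 + 4459
5262 = 1×4459 + 803
4459 = 5×803 + 444
803 = 1×444 + 359
444 = 1×359 + 85
359 = 4×85 + 19
85 = 4×19 + 9
19 = 2×9 + 1
9 = 9×1 + 0
gcd(5262, 9721) = 1, so the inverse exists.
Back-substitute for 1:
1 = 1×19 − 2×9
  = −2×85 + 9×19
  = 9×359 − 38×85
  = −38×444 + 47×359
  = 47×803 − 85×444
  = −85×4459 + 472×803
  = 472×5262 − 557×4459
  = −557×9721 + 1029×5262
So 5262⁻¹ ≡ 1029 (mod 9721).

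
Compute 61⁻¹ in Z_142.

142 = 2×61 + 20
61 = 3×20 + 1
20 = 20×1 + 0
gcd(61, 142) = 1, so the inverse exists.
Back-substitute for 1:
1 = 1×61 − 3×20
  = −3×142 + 7×61
So 61⁻¹ ≡ 7 (mod 142).

7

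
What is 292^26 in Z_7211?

Compute successive squares:
292^1 ≡ 292 (mod 7211)
292^2 ≡ 292^2 = 85264 ≡ 5943 (mod 7211)
292^4 ≡ 5943^2 = 35319249 ≡ 6982 (mod 7211)
292^8 ≡ 6982^2 = 48748324 ≡ 1964 (mod 7211)
292^16 ≡ 1964^2 = 3857296 ≡ 6622 (mod 7211)
292^26 = 292^16 * 292^8 * 292^2 ≡ 6622 * 1964 * 5943 (mod 7211).
Accumulate the product:
6622 * 1964 = 13005608 ≡ 4175
4175 * 5943 = 24812025 ≡ 6185

6185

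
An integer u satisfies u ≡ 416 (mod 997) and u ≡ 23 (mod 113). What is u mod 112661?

997⁻¹ mod 113: 997*96 ≡ 1 (mod 113), so 997⁻¹ ≡ 96.
u = 416 + 997*((23 − 416)*96 mod 113) = 416 + 997*14 = 14374.
Check: 14374 mod 997 = 416, 14374 mod 113 = 23. ✓

14374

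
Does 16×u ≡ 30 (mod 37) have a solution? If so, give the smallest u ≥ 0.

gcd(16, 37) = 1, so a unique solution mod 37 exists.
16⁻¹ ≡ 7 (mod 37).
u ≡ 7×30 ≡ 25 (mod 37).

25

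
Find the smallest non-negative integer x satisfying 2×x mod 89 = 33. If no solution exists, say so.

gcd(2, 89) = 1, so a unique solution mod 89 exists.
2⁻¹ ≡ 45 (mod 89).
x ≡ 45×33 ≡ 61 (mod 89).

61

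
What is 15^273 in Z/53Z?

1

By square-and-multiply:
15^1 ≡ 15 (mod 53)
15^2 ≡ 15^2 = 225 ≡ 13 (mod 53)
15^4 ≡ 13^2 = 169 ≡ 10 (mod 53)
15^8 ≡ 10^2 = 100 ≡ 47 (mod 53)
15^16 ≡ 47^2 = 2209 ≡ 36 (mod 53)
15^32 ≡ 36^2 = 1296 ≡ 24 (mod 53)
15^64 ≡ 24^2 = 576 ≡ 46 (mod 53)
15^128 ≡ 46^2 = 2116 ≡ 49 (mod 53)
15^256 ≡ 49^2 = 2401 ≡ 16 (mod 53)
15^273 = 15^256 · 15^16 · 15^1 ≡ 16 · 36 · 15 (mod 53).
Accumulate the product:
16 · 36 = 576 ≡ 46
46 · 15 = 690 ≡ 1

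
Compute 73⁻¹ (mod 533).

460

533 = 7·73 + 22
73 = 3·22 + 7
22 = 3·7 + 1
7 = 7·1 + 0
gcd(73, 533) = 1, so the inverse exists.
Bézout: 1 = 10·533 − 73·73.
So 73⁻¹ ≡ −73 ≡ 460 (mod 533).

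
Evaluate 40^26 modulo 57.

Using repeated squaring:
26 in binary is 11010, i.e. 26 = 16 + 8 + 2.
40^1 ≡ 40 (mod 57)
40^2 ≡ 40^2 = 1600 ≡ 4 (mod 57)
40^4 ≡ 4^2 = 16 (mod 57)
40^8 ≡ 16^2 = 256 ≡ 28 (mod 57)
40^16 ≡ 28^2 = 784 ≡ 43 (mod 57)
40^26 = 40^16 * 40^8 * 40^2 ≡ 43 * 28 * 4 (mod 57).
Accumulate the product:
43 * 28 = 1204 ≡ 7
7 * 4 = 28

28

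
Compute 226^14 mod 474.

16

Using repeated squaring:
14 in binary is 1110, i.e. 14 = 8 + 4 + 2.
226^1 ≡ 226 (mod 474)
226^2 ≡ 226^2 = 51076 ≡ 358 (mod 474)
226^4 ≡ 358^2 = 128164 ≡ 184 (mod 474)
226^8 ≡ 184^2 = 33856 ≡ 202 (mod 474)
226^14 = 226^8 * 226^4 * 226^2 ≡ 202 * 184 * 358 (mod 474).
Accumulate the product:
202 * 184 = 37168 ≡ 196
196 * 358 = 70168 ≡ 16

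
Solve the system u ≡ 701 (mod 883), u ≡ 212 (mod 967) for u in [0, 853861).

585247

883⁻¹ mod 967: 883·495 ≡ 1 (mod 967), so 883⁻¹ ≡ 495.
u = 701 + 883·((212 − 701)·495 mod 967) = 701 + 883·662 = 585247.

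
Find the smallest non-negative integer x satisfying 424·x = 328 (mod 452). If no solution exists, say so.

69

gcd(424, 452) = 4, and 4 | 328, so solutions exist.
Divide through by 4: 106·x = 82 (mod 113).
106⁻¹ ≡ 16 (mod 113).
x ≡ 16·82 ≡ 69 (mod 113).
The smallest non-negative solution is x = 69.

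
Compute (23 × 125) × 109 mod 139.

69

23 × 125 = 2875 ≡ 95 (mod 139)
95 × 109 = 10355 ≡ 69 (mod 139)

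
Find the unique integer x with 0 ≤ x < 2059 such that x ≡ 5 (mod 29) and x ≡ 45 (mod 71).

1252

29⁻¹ mod 71: 29×49 ≡ 1 (mod 71), so 29⁻¹ ≡ 49.
x = 5 + 29×((45 − 5)×49 mod 71) = 5 + 29×43 = 1252.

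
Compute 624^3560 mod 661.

Compute successive squares:
624^1 ≡ 624 (mod 661)
624^2 ≡ 624^2 = 389376 ≡ 47 (mod 661)
624^4 ≡ 47^2 = 2209 ≡ 226 (mod 661)
624^8 ≡ 226^2 = 51076 ≡ 179 (mod 661)
624^16 ≡ 179^2 = 32041 ≡ 313 (mod 661)
624^32 ≡ 313^2 = 97969 ≡ 141 (mod 661)
624^64 ≡ 141^2 = 19881 ≡ 51 (mod 661)
624^128 ≡ 51^2 = 2601 ≡ 618 (mod 661)
624^256 ≡ 618^2 = 381924 ≡ 527 (mod 661)
624^512 ≡ 527^2 = 277729 ≡ 109 (mod 661)
624^1024 ≡ 109^2 = 11881 ≡ 644 (mod 661)
624^2048 ≡ 644^2 = 414736 ≡ 289 (mod 661)
624^3560 = 624^2048 * 624^1024 * 624^256 * 624^128 * 624^64 * 624^32 * 624^8 ≡ 289 * 644 * 527 * 618 * 51 * 141 * 179 (mod 661).
Accumulate the product:
289 * 644 = 186116 ≡ 375
375 * 527 = 197625 ≡ 647
647 * 618 = 399846 ≡ 602
602 * 51 = 30702 ≡ 296
296 * 141 = 41736 ≡ 93
93 * 179 = 16647 ≡ 122

122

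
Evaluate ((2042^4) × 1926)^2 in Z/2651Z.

(2042)^4 ≡ 806 (mod 2651)
806 × 1926 = 1552356 ≡ 1521 (mod 2651)
(1521)^2 ≡ 1769 (mod 2651)

1769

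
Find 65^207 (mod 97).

8

207 in binary is 11001111, i.e. 207 = 128 + 64 + 8 + 4 + 2 + 1.
65^1 ≡ 65 (mod 97)
65^2 ≡ 65^2 = 4225 ≡ 54 (mod 97)
65^4 ≡ 54^2 = 2916 ≡ 6 (mod 97)
65^8 ≡ 6^2 = 36 (mod 97)
65^16 ≡ 36^2 = 1296 ≡ 35 (mod 97)
65^32 ≡ 35^2 = 1225 ≡ 61 (mod 97)
65^64 ≡ 61^2 = 3721 ≡ 35 (mod 97)
65^128 ≡ 35^2 = 1225 ≡ 61 (mod 97)
65^207 = 65^128 * 65^64 * 65^8 * 65^4 * 65^2 * 65^1 ≡ 61 * 35 * 36 * 6 * 54 * 65 (mod 97).
Accumulate the product:
61 * 35 = 2135 ≡ 1
1 * 36 = 36
36 * 6 = 216 ≡ 22
22 * 54 = 1188 ≡ 24
24 * 65 = 1560 ≡ 8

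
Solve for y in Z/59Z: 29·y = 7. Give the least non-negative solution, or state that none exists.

gcd(29, 59) = 1, so a unique solution mod 59 exists.
29⁻¹ ≡ 57 (mod 59).
y ≡ 57·7 ≡ 45 (mod 59).

45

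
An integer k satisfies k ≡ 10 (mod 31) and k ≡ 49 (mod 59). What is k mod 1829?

31⁻¹ mod 59: 31·40 ≡ 1 (mod 59), so 31⁻¹ ≡ 40.
k = 10 + 31·((49 − 10)·40 mod 59) = 10 + 31·26 = 816.
Check: 816 mod 31 = 10, 816 mod 59 = 49. ✓

816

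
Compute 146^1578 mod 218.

4

146^1 ≡ 146 (mod 218)
146^2 ≡ 146^2 = 21316 ≡ 170 (mod 218)
146^4 ≡ 170^2 = 28900 ≡ 124 (mod 218)
146^8 ≡ 124^2 = 15376 ≡ 116 (mod 218)
146^16 ≡ 116^2 = 13456 ≡ 158 (mod 218)
146^32 ≡ 158^2 = 24964 ≡ 112 (mod 218)
146^64 ≡ 112^2 = 12544 ≡ 118 (mod 218)
146^128 ≡ 118^2 = 13924 ≡ 190 (mod 218)
146^256 ≡ 190^2 = 36100 ≡ 130 (mod 218)
146^512 ≡ 130^2 = 16900 ≡ 114 (mod 218)
146^1024 ≡ 114^2 = 12996 ≡ 134 (mod 218)
146^1578 = 146^1024 · 146^512 · 146^32 · 146^8 · 146^2 ≡ 134 · 114 · 112 · 116 · 170 (mod 218).
Accumulate the product:
134 · 114 = 15276 ≡ 16
16 · 112 = 1792 ≡ 48
48 · 116 = 5568 ≡ 118
118 · 170 = 20060 ≡ 4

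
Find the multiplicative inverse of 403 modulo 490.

By the extended Euclidean algorithm:
490 = 1*403 + 87
403 = 4*87 + 55
87 = 1*55 + 32
55 = 1*32 + 23
32 = 1*23 + 9
23 = 2*9 + 5
9 = 1*5 + 4
5 = 1*4 + 1
4 = 4*1 + 0
gcd(403, 490) = 1, so the inverse exists.
Back-substitute for 1:
1 = 1*5 − 1*4
  = −1*9 + 2*5
  = 2*23 − 5*9
  = −5*32 + 7*23
  = 7*55 − 12*32
  = −12*87 + 19*55
  = 19*403 − 88*87
  = −88*490 + 107*403
So 403⁻¹ ≡ 107 (mod 490).

107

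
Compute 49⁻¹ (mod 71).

29

Run the extended Euclidean algorithm:
71 = 1×49 + 22
49 = 2×22 + 5
22 = 4×5 + 2
5 = 2×2 + 1
2 = 2×1 + 0
gcd(49, 71) = 1, so the inverse exists.
Back-substitute for 1:
1 = 1×5 − 2×2
  = −2×22 + 9×5
  = 9×49 − 20×22
  = −20×71 + 29×49
So 49⁻¹ ≡ 29 (mod 71).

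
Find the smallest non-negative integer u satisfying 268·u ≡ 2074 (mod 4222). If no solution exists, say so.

gcd(268, 4222) = 2, and 2 | 2074, so solutions exist.
Divide through by 2: 134·u mod 2111 = 1037.
134⁻¹ ≡ 1024 (mod 2111).
u ≡ 1024·1037 ≡ 55 (mod 2111).
The smallest non-negative solution is u = 55.

55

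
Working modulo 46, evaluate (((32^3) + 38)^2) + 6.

(32)^3 ≡ 16 (mod 46)
16 + 38 = 54 ≡ 8 (mod 46)
(8)^2 ≡ 18 (mod 46)
18 + 6 = 24

24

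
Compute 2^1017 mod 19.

18

Compute successive squares:
1017 in binary is 1111111001, i.e. 1017 = 512 + 256 + 128 + 64 + 32 + 16 + 8 + 1.
2^1 ≡ 2 (mod 19)
2^2 ≡ 2^2 = 4 (mod 19)
2^4 ≡ 4^2 = 16 (mod 19)
2^8 ≡ 16^2 = 256 ≡ 9 (mod 19)
2^16 ≡ 9^2 = 81 ≡ 5 (mod 19)
2^32 ≡ 5^2 = 25 ≡ 6 (mod 19)
2^64 ≡ 6^2 = 36 ≡ 17 (mod 19)
2^128 ≡ 17^2 = 289 ≡ 4 (mod 19)
2^256 ≡ 4^2 = 16 (mod 19)
2^512 ≡ 16^2 = 256 ≡ 9 (mod 19)
2^1017 = 2^512 × 2^256 × 2^128 × 2^64 × 2^32 × 2^16 × 2^8 × 2^1 ≡ 9 × 16 × 4 × 17 × 6 × 5 × 9 × 2 (mod 19).
Accumulate the product:
9 × 16 = 144 ≡ 11
11 × 4 = 44 ≡ 6
6 × 17 = 102 ≡ 7
7 × 6 = 42 ≡ 4
4 × 5 = 20 ≡ 1
1 × 9 = 9
9 × 2 = 18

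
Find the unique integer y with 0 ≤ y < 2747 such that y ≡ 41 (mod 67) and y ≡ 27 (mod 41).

2118

67⁻¹ mod 41: 67×30 ≡ 1 (mod 41), so 67⁻¹ ≡ 30.
y = 41 + 67×((27 − 41)×30 mod 41) = 41 + 67×31 = 2118.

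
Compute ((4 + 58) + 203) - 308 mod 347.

304

4 + 58 = 62
62 + 203 = 265
265 - 308 = -43 ≡ 304 (mod 347)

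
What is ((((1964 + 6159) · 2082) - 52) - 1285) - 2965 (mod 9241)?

1964 + 6159 = 8123
8123 · 2082 = 16912086 ≡ 1056 (mod 9241)
1056 - 52 = 1004
1004 - 1285 = -281 ≡ 8960 (mod 9241)
8960 - 2965 = 5995

5995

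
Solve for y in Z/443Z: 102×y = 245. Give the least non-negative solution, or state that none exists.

gcd(102, 443) = 1, so a unique solution mod 443 exists.
102⁻¹ ≡ 291 (mod 443).
y ≡ 291×245 ≡ 415 (mod 443).

415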